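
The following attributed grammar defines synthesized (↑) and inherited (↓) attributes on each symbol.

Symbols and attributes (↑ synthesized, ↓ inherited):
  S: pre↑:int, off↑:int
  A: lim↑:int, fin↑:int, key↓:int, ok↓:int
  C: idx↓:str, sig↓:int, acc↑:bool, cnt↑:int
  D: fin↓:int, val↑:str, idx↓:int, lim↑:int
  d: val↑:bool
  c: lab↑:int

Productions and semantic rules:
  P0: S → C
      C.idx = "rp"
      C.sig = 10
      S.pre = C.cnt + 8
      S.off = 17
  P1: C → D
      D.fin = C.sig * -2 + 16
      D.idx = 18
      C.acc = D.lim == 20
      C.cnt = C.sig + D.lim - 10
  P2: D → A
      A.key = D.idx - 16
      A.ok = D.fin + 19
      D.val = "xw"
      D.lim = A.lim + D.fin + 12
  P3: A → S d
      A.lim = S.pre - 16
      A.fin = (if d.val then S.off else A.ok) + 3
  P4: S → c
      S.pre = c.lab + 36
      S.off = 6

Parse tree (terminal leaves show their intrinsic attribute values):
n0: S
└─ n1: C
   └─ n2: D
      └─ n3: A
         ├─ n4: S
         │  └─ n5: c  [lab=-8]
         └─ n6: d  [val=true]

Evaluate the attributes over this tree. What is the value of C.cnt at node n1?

20

1. n1.idx = "rp"  ["rp"]
2. n1.sig = 10  [10]
3. n2.fin = -4  [C.sig * -2 + 16]
4. n2.idx = 18  [18]
5. n3.key = 2  [D.idx - 16]
6. n3.ok = 15  [D.fin + 19]
7. n5.lab = -8  [terminal]
8. n4.pre = 28  [c.lab + 36]
9. n4.off = 6  [6]
10. n6.val = true  [terminal]
11. n3.lim = 12  [S.pre - 16]
12. n3.fin = 9  [(if d.val then S.off else A.ok) + 3]
13. n2.val = "xw"  ["xw"]
14. n2.lim = 20  [A.lim + D.fin + 12]
15. n1.acc = true  [D.lim == 20]
16. n1.cnt = 20  [C.sig + D.lim - 10]
17. n0.pre = 28  [C.cnt + 8]
18. n0.off = 17  [17]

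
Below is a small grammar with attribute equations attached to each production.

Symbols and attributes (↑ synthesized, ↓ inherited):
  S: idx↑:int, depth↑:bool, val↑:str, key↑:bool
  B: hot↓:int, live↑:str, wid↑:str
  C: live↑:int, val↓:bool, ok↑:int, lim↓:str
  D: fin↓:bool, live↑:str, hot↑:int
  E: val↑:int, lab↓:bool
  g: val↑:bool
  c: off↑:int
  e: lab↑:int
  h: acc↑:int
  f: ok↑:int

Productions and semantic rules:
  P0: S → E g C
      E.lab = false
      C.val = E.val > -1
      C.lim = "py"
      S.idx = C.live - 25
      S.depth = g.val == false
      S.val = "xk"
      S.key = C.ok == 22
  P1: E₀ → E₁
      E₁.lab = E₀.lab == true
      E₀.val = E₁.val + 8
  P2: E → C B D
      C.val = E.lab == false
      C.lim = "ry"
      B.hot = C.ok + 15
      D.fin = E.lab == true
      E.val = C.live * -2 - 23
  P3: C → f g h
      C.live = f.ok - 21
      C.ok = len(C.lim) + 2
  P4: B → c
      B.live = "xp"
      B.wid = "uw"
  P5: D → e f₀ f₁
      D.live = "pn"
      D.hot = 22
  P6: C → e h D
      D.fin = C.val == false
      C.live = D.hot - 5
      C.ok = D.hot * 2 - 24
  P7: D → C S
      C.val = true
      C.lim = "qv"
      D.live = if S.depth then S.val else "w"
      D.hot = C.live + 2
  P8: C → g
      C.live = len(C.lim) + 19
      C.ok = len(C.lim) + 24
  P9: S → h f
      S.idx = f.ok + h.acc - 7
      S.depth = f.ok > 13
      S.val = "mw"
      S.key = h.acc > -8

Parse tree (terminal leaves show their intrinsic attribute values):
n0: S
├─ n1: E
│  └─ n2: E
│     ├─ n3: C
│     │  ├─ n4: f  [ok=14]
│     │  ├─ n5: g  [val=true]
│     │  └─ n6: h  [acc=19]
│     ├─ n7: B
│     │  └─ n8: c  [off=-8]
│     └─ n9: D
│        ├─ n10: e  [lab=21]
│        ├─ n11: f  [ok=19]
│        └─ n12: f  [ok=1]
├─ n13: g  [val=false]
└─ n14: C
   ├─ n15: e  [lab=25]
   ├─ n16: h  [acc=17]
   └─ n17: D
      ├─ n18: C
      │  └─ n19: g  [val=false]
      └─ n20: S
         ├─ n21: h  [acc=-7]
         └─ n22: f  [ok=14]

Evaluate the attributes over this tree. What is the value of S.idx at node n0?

-7

1. n1.lab = false  [false]
2. n2.lab = false  [E₀.lab == true]
3. n3.val = true  [E.lab == false]
4. n3.lim = "ry"  ["ry"]
5. n4.ok = 14  [terminal]
6. n5.val = true  [terminal]
7. n6.acc = 19  [terminal]
8. n3.live = -7  [f.ok - 21]
9. n3.ok = 4  [len(C.lim) + 2]
10. n7.hot = 19  [C.ok + 15]
11. n8.off = -8  [terminal]
12. n7.live = "xp"  ["xp"]
13. n7.wid = "uw"  ["uw"]
14. n9.fin = false  [E.lab == true]
15. n10.lab = 21  [terminal]
16. n11.ok = 19  [terminal]
17. n12.ok = 1  [terminal]
18. n9.live = "pn"  ["pn"]
19. n9.hot = 22  [22]
20. n2.val = -9  [C.live * -2 - 23]
21. n1.val = -1  [E₁.val + 8]
22. n13.val = false  [terminal]
23. n14.val = false  [E.val > -1]
24. n14.lim = "py"  ["py"]
25. n15.lab = 25  [terminal]
26. n16.acc = 17  [terminal]
27. n17.fin = true  [C.val == false]
28. n18.val = true  [true]
29. n18.lim = "qv"  ["qv"]
30. n19.val = false  [terminal]
31. n18.live = 21  [len(C.lim) + 19]
32. n18.ok = 26  [len(C.lim) + 24]
33. n21.acc = -7  [terminal]
34. n22.ok = 14  [terminal]
35. n20.idx = 0  [f.ok + h.acc - 7]
36. n20.depth = true  [f.ok > 13]
37. n20.val = "mw"  ["mw"]
38. n20.key = true  [h.acc > -8]
39. n17.live = "mw"  [if S.depth then S.val else "w"]
40. n17.hot = 23  [C.live + 2]
41. n14.live = 18  [D.hot - 5]
42. n14.ok = 22  [D.hot * 2 - 24]
43. n0.idx = -7  [C.live - 25]
44. n0.depth = true  [g.val == false]
45. n0.val = "xk"  ["xk"]
46. n0.key = true  [C.ok == 22]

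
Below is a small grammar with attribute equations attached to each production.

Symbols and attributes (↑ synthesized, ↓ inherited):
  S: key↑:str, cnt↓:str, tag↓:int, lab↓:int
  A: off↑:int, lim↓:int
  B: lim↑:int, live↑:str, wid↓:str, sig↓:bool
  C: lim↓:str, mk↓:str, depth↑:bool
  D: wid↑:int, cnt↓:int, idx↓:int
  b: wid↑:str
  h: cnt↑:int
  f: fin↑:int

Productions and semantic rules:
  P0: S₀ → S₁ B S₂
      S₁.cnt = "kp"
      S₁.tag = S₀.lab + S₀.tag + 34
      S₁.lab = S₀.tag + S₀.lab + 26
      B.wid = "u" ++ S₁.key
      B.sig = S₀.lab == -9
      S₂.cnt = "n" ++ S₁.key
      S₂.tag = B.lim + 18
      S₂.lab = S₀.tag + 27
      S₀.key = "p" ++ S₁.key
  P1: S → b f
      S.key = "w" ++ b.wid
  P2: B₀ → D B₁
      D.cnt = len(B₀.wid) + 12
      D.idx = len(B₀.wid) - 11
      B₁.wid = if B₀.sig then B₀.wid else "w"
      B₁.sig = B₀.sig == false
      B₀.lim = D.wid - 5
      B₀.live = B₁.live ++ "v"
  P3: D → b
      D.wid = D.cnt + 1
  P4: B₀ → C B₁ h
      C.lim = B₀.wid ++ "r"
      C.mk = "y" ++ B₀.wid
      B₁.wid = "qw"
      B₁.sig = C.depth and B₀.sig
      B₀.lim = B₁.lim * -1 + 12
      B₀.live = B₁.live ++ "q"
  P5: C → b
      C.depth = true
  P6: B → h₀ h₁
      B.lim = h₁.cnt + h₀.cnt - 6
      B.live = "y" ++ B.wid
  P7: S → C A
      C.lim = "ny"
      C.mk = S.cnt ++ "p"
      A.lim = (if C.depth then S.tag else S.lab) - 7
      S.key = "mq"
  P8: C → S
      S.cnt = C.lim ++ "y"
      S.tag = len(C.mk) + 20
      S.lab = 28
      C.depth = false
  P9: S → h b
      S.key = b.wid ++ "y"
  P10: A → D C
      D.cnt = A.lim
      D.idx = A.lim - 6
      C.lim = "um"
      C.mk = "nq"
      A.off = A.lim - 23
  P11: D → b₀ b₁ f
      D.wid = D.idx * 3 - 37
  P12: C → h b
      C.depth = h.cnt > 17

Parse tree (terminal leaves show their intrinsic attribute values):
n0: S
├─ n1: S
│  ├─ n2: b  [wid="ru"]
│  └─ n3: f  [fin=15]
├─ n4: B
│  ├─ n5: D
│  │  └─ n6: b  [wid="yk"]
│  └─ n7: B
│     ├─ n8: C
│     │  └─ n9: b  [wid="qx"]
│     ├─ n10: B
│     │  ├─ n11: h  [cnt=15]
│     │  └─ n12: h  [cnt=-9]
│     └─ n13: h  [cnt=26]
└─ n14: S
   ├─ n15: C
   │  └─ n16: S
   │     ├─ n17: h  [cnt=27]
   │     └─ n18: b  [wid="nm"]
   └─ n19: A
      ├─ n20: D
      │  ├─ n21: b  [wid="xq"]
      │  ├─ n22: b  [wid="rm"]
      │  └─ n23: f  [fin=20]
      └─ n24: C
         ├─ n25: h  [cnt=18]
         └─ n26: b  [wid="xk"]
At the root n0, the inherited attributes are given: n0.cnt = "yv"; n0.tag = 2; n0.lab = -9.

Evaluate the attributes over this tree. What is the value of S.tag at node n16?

25

1. n0.cnt = "yv"  [given at root]
2. n0.tag = 2  [given at root]
3. n0.lab = -9  [given at root]
4. n1.cnt = "kp"  ["kp"]
5. n1.tag = 27  [S₀.lab + S₀.tag + 34]
6. n1.lab = 19  [S₀.tag + S₀.lab + 26]
7. n2.wid = "ru"  [terminal]
8. n3.fin = 15  [terminal]
9. n1.key = "wru"  ["w" ++ b.wid]
10. n4.wid = "uwru"  ["u" ++ S₁.key]
11. n4.sig = true  [S₀.lab == -9]
12. n5.cnt = 16  [len(B₀.wid) + 12]
13. n5.idx = -7  [len(B₀.wid) - 11]
14. n6.wid = "yk"  [terminal]
15. n5.wid = 17  [D.cnt + 1]
16. n7.wid = "uwru"  [if B₀.sig then B₀.wid else "w"]
17. n7.sig = false  [B₀.sig == false]
18. n8.lim = "uwrur"  [B₀.wid ++ "r"]
19. n8.mk = "yuwru"  ["y" ++ B₀.wid]
20. n9.wid = "qx"  [terminal]
21. n8.depth = true  [true]
22. n10.wid = "qw"  ["qw"]
23. n10.sig = false  [C.depth and B₀.sig]
24. n11.cnt = 15  [terminal]
25. n12.cnt = -9  [terminal]
26. n10.lim = 0  [h₁.cnt + h₀.cnt - 6]
27. n10.live = "yqw"  ["y" ++ B.wid]
28. n13.cnt = 26  [terminal]
29. n7.lim = 12  [B₁.lim * -1 + 12]
30. n7.live = "yqwq"  [B₁.live ++ "q"]
31. n4.lim = 12  [D.wid - 5]
32. n4.live = "yqwqv"  [B₁.live ++ "v"]
33. n14.cnt = "nwru"  ["n" ++ S₁.key]
34. n14.tag = 30  [B.lim + 18]
35. n14.lab = 29  [S₀.tag + 27]
36. n15.lim = "ny"  ["ny"]
37. n15.mk = "nwrup"  [S.cnt ++ "p"]
38. n16.cnt = "nyy"  [C.lim ++ "y"]
39. n16.tag = 25  [len(C.mk) + 20]
40. n16.lab = 28  [28]
41. n17.cnt = 27  [terminal]
42. n18.wid = "nm"  [terminal]
43. n16.key = "nmy"  [b.wid ++ "y"]
44. n15.depth = false  [false]
45. n19.lim = 22  [(if C.depth then S.tag else S.lab) - 7]
46. n20.cnt = 22  [A.lim]
47. n20.idx = 16  [A.lim - 6]
48. n21.wid = "xq"  [terminal]
49. n22.wid = "rm"  [terminal]
50. n23.fin = 20  [terminal]
51. n20.wid = 11  [D.idx * 3 - 37]
52. n24.lim = "um"  ["um"]
53. n24.mk = "nq"  ["nq"]
54. n25.cnt = 18  [terminal]
55. n26.wid = "xk"  [terminal]
56. n24.depth = true  [h.cnt > 17]
57. n19.off = -1  [A.lim - 23]
58. n14.key = "mq"  ["mq"]
59. n0.key = "pwru"  ["p" ++ S₁.key]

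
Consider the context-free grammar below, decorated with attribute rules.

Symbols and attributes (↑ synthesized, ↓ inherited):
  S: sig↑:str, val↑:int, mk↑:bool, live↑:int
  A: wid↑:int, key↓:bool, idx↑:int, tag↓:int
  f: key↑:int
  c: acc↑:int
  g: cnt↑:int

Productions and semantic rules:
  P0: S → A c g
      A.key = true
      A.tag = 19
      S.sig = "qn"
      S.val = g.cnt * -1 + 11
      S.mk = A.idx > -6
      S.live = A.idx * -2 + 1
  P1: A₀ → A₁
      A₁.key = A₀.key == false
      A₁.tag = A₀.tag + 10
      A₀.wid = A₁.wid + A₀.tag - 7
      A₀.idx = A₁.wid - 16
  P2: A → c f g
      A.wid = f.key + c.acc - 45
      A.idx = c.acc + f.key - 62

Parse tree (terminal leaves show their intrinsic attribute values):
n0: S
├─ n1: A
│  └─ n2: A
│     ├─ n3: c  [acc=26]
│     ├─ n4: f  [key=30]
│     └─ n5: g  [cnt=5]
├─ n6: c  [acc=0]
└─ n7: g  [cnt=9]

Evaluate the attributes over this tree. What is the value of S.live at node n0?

1. n1.key = true  [true]
2. n1.tag = 19  [19]
3. n2.key = false  [A₀.key == false]
4. n2.tag = 29  [A₀.tag + 10]
5. n3.acc = 26  [terminal]
6. n4.key = 30  [terminal]
7. n5.cnt = 5  [terminal]
8. n2.wid = 11  [f.key + c.acc - 45]
9. n2.idx = -6  [c.acc + f.key - 62]
10. n1.wid = 23  [A₁.wid + A₀.tag - 7]
11. n1.idx = -5  [A₁.wid - 16]
12. n6.acc = 0  [terminal]
13. n7.cnt = 9  [terminal]
14. n0.sig = "qn"  ["qn"]
15. n0.val = 2  [g.cnt * -1 + 11]
16. n0.mk = true  [A.idx > -6]
17. n0.live = 11  [A.idx * -2 + 1]

11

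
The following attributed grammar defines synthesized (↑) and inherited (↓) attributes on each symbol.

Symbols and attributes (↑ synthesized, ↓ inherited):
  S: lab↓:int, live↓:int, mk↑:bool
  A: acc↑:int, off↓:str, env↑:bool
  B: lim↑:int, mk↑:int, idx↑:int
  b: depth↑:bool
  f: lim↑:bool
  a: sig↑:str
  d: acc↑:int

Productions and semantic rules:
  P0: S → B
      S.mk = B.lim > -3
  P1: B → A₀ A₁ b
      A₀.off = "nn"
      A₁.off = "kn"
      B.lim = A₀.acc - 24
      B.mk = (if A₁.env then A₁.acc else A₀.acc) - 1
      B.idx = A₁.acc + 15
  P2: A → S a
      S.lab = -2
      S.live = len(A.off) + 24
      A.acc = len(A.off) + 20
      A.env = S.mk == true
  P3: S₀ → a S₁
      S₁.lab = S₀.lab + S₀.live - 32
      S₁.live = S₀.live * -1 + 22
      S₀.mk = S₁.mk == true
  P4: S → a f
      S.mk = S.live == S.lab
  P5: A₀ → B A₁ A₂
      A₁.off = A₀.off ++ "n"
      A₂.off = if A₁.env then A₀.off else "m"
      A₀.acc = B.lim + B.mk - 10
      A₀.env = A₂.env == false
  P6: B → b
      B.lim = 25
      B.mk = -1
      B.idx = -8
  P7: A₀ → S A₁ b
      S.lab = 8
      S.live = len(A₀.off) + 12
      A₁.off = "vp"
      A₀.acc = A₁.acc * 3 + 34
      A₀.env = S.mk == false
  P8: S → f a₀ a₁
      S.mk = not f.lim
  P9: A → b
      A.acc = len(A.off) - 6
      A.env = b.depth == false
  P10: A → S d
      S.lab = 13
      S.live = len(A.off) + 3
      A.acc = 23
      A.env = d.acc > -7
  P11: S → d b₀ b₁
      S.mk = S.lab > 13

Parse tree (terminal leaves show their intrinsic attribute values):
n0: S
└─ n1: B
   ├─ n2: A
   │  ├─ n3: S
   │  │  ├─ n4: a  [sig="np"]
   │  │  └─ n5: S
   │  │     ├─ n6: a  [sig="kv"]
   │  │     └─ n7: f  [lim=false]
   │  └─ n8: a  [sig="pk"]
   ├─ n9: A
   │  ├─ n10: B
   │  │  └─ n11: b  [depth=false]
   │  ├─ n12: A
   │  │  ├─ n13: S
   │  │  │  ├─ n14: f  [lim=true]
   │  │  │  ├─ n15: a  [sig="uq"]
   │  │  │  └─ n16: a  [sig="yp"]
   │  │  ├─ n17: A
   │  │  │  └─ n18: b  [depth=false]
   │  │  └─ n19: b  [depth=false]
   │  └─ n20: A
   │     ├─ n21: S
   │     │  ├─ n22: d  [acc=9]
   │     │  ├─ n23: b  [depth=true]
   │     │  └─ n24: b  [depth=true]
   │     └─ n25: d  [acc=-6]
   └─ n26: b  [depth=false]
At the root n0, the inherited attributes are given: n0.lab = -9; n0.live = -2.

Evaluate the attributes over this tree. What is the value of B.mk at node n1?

1. n0.lab = -9  [given at root]
2. n0.live = -2  [given at root]
3. n2.off = "nn"  ["nn"]
4. n3.lab = -2  [-2]
5. n3.live = 26  [len(A.off) + 24]
6. n4.sig = "np"  [terminal]
7. n5.lab = -8  [S₀.lab + S₀.live - 32]
8. n5.live = -4  [S₀.live * -1 + 22]
9. n6.sig = "kv"  [terminal]
10. n7.lim = false  [terminal]
11. n5.mk = false  [S.live == S.lab]
12. n3.mk = false  [S₁.mk == true]
13. n8.sig = "pk"  [terminal]
14. n2.acc = 22  [len(A.off) + 20]
15. n2.env = false  [S.mk == true]
16. n9.off = "kn"  ["kn"]
17. n11.depth = false  [terminal]
18. n10.lim = 25  [25]
19. n10.mk = -1  [-1]
20. n10.idx = -8  [-8]
21. n12.off = "knn"  [A₀.off ++ "n"]
22. n13.lab = 8  [8]
23. n13.live = 15  [len(A₀.off) + 12]
24. n14.lim = true  [terminal]
25. n15.sig = "uq"  [terminal]
26. n16.sig = "yp"  [terminal]
27. n13.mk = false  [not f.lim]
28. n17.off = "vp"  ["vp"]
29. n18.depth = false  [terminal]
30. n17.acc = -4  [len(A.off) - 6]
31. n17.env = true  [b.depth == false]
32. n19.depth = false  [terminal]
33. n12.acc = 22  [A₁.acc * 3 + 34]
34. n12.env = true  [S.mk == false]
35. n20.off = "kn"  [if A₁.env then A₀.off else "m"]
36. n21.lab = 13  [13]
37. n21.live = 5  [len(A.off) + 3]
38. n22.acc = 9  [terminal]
39. n23.depth = true  [terminal]
40. n24.depth = true  [terminal]
41. n21.mk = false  [S.lab > 13]
42. n25.acc = -6  [terminal]
43. n20.acc = 23  [23]
44. n20.env = true  [d.acc > -7]
45. n9.acc = 14  [B.lim + B.mk - 10]
46. n9.env = false  [A₂.env == false]
47. n26.depth = false  [terminal]
48. n1.lim = -2  [A₀.acc - 24]
49. n1.mk = 21  [(if A₁.env then A₁.acc else A₀.acc) - 1]
50. n1.idx = 29  [A₁.acc + 15]
51. n0.mk = true  [B.lim > -3]

21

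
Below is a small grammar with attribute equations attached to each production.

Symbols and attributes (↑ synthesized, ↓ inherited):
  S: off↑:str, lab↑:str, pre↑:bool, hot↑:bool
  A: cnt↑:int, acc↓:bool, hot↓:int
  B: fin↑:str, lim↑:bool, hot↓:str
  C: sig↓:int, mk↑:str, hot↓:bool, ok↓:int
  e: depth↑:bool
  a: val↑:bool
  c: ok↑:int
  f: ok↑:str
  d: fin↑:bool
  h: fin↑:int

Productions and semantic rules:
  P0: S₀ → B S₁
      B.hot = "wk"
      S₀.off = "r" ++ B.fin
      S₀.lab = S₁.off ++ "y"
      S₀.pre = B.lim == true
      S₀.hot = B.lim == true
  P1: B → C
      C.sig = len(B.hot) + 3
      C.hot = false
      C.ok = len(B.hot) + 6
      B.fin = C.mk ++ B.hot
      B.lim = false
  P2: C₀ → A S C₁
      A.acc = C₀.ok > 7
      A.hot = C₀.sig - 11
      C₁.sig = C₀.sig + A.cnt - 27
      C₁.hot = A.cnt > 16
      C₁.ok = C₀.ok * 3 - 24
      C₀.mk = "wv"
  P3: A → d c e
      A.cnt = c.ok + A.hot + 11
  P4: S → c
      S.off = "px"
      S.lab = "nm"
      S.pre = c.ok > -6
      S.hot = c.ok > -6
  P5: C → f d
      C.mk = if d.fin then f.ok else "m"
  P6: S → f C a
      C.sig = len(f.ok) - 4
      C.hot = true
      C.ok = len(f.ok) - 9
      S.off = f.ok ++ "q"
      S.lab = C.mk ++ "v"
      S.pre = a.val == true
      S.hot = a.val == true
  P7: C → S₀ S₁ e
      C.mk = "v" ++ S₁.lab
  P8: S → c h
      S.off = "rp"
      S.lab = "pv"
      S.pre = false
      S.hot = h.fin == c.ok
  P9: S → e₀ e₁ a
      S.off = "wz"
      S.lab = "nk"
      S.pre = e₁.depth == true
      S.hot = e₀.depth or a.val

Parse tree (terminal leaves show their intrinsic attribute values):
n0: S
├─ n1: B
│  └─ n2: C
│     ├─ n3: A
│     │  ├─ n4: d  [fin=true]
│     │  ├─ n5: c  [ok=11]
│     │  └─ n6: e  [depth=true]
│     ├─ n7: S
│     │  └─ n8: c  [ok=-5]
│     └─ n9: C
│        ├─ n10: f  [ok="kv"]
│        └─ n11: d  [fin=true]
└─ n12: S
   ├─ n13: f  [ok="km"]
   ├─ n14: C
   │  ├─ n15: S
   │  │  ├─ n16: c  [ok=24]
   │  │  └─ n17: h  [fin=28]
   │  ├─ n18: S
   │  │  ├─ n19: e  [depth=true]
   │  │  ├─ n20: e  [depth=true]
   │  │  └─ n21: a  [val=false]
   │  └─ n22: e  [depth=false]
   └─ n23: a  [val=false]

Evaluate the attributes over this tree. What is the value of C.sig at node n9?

-6

1. n1.hot = "wk"  ["wk"]
2. n2.sig = 5  [len(B.hot) + 3]
3. n2.hot = false  [false]
4. n2.ok = 8  [len(B.hot) + 6]
5. n3.acc = true  [C₀.ok > 7]
6. n3.hot = -6  [C₀.sig - 11]
7. n4.fin = true  [terminal]
8. n5.ok = 11  [terminal]
9. n6.depth = true  [terminal]
10. n3.cnt = 16  [c.ok + A.hot + 11]
11. n8.ok = -5  [terminal]
12. n7.off = "px"  ["px"]
13. n7.lab = "nm"  ["nm"]
14. n7.pre = true  [c.ok > -6]
15. n7.hot = true  [c.ok > -6]
16. n9.sig = -6  [C₀.sig + A.cnt - 27]
17. n9.hot = false  [A.cnt > 16]
18. n9.ok = 0  [C₀.ok * 3 - 24]
19. n10.ok = "kv"  [terminal]
20. n11.fin = true  [terminal]
21. n9.mk = "kv"  [if d.fin then f.ok else "m"]
22. n2.mk = "wv"  ["wv"]
23. n1.fin = "wvwk"  [C.mk ++ B.hot]
24. n1.lim = false  [false]
25. n13.ok = "km"  [terminal]
26. n14.sig = -2  [len(f.ok) - 4]
27. n14.hot = true  [true]
28. n14.ok = -7  [len(f.ok) - 9]
29. n16.ok = 24  [terminal]
30. n17.fin = 28  [terminal]
31. n15.off = "rp"  ["rp"]
32. n15.lab = "pv"  ["pv"]
33. n15.pre = false  [false]
34. n15.hot = false  [h.fin == c.ok]
35. n19.depth = true  [terminal]
36. n20.depth = true  [terminal]
37. n21.val = false  [terminal]
38. n18.off = "wz"  ["wz"]
39. n18.lab = "nk"  ["nk"]
40. n18.pre = true  [e₁.depth == true]
41. n18.hot = true  [e₀.depth or a.val]
42. n22.depth = false  [terminal]
43. n14.mk = "vnk"  ["v" ++ S₁.lab]
44. n23.val = false  [terminal]
45. n12.off = "kmq"  [f.ok ++ "q"]
46. n12.lab = "vnkv"  [C.mk ++ "v"]
47. n12.pre = false  [a.val == true]
48. n12.hot = false  [a.val == true]
49. n0.off = "rwvwk"  ["r" ++ B.fin]
50. n0.lab = "kmqy"  [S₁.off ++ "y"]
51. n0.pre = false  [B.lim == true]
52. n0.hot = false  [B.lim == true]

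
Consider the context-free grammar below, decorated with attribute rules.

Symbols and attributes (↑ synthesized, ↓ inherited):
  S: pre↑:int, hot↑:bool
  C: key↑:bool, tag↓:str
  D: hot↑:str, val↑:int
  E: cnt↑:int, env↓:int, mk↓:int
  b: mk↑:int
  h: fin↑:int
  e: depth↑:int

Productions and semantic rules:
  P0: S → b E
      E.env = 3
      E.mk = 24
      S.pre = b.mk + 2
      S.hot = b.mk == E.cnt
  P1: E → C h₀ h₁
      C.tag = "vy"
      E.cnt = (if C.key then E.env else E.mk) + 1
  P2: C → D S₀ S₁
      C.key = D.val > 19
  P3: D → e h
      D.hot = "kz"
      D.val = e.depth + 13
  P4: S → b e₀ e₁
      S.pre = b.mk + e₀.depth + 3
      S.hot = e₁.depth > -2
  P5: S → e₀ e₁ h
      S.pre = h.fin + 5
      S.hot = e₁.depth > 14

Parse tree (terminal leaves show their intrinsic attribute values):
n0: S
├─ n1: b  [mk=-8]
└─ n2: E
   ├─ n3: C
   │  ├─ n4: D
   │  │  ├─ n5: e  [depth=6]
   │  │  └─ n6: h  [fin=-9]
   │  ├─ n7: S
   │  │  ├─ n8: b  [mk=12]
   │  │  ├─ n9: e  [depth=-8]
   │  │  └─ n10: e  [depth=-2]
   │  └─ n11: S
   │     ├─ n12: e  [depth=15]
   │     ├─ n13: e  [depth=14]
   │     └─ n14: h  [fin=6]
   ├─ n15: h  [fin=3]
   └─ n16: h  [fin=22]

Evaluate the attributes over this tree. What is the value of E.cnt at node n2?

25

1. n1.mk = -8  [terminal]
2. n2.env = 3  [3]
3. n2.mk = 24  [24]
4. n3.tag = "vy"  ["vy"]
5. n5.depth = 6  [terminal]
6. n6.fin = -9  [terminal]
7. n4.hot = "kz"  ["kz"]
8. n4.val = 19  [e.depth + 13]
9. n8.mk = 12  [terminal]
10. n9.depth = -8  [terminal]
11. n10.depth = -2  [terminal]
12. n7.pre = 7  [b.mk + e₀.depth + 3]
13. n7.hot = false  [e₁.depth > -2]
14. n12.depth = 15  [terminal]
15. n13.depth = 14  [terminal]
16. n14.fin = 6  [terminal]
17. n11.pre = 11  [h.fin + 5]
18. n11.hot = false  [e₁.depth > 14]
19. n3.key = false  [D.val > 19]
20. n15.fin = 3  [terminal]
21. n16.fin = 22  [terminal]
22. n2.cnt = 25  [(if C.key then E.env else E.mk) + 1]
23. n0.pre = -6  [b.mk + 2]
24. n0.hot = false  [b.mk == E.cnt]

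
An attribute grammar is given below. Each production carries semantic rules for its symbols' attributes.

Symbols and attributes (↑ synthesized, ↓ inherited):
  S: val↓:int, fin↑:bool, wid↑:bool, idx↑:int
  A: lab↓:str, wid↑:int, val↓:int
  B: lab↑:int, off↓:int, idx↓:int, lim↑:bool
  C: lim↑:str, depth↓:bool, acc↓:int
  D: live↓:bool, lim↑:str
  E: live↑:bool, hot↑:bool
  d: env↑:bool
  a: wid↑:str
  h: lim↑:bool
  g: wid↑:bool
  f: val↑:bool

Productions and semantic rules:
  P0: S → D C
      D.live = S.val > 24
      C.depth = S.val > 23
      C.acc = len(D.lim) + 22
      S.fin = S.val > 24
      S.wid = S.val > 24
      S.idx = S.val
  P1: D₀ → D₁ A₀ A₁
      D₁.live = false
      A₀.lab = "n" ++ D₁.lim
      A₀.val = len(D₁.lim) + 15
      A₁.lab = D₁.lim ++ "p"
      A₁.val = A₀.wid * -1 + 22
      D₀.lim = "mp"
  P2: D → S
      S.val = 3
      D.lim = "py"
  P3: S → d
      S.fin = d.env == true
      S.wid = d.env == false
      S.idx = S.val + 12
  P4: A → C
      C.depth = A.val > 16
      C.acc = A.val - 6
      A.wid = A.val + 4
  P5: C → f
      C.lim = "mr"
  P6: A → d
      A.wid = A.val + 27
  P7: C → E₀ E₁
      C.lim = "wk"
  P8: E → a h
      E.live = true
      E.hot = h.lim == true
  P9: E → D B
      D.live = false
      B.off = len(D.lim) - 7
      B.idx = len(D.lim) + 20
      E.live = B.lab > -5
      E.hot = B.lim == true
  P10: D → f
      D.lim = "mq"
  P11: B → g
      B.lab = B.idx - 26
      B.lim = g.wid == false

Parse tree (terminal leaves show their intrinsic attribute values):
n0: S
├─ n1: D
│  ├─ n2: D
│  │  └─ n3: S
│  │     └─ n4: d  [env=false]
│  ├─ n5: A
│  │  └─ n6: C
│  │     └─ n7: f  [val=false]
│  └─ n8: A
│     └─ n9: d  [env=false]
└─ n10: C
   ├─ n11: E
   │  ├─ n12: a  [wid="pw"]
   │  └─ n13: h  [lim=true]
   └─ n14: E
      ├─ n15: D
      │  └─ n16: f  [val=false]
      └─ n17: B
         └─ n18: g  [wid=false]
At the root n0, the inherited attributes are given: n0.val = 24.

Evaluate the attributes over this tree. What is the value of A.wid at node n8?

28

1. n0.val = 24  [given at root]
2. n1.live = false  [S.val > 24]
3. n2.live = false  [false]
4. n3.val = 3  [3]
5. n4.env = false  [terminal]
6. n3.fin = false  [d.env == true]
7. n3.wid = true  [d.env == false]
8. n3.idx = 15  [S.val + 12]
9. n2.lim = "py"  ["py"]
10. n5.lab = "npy"  ["n" ++ D₁.lim]
11. n5.val = 17  [len(D₁.lim) + 15]
12. n6.depth = true  [A.val > 16]
13. n6.acc = 11  [A.val - 6]
14. n7.val = false  [terminal]
15. n6.lim = "mr"  ["mr"]
16. n5.wid = 21  [A.val + 4]
17. n8.lab = "pyp"  [D₁.lim ++ "p"]
18. n8.val = 1  [A₀.wid * -1 + 22]
19. n9.env = false  [terminal]
20. n8.wid = 28  [A.val + 27]
21. n1.lim = "mp"  ["mp"]
22. n10.depth = true  [S.val > 23]
23. n10.acc = 24  [len(D.lim) + 22]
24. n12.wid = "pw"  [terminal]
25. n13.lim = true  [terminal]
26. n11.live = true  [true]
27. n11.hot = true  [h.lim == true]
28. n15.live = false  [false]
29. n16.val = false  [terminal]
30. n15.lim = "mq"  ["mq"]
31. n17.off = -5  [len(D.lim) - 7]
32. n17.idx = 22  [len(D.lim) + 20]
33. n18.wid = false  [terminal]
34. n17.lab = -4  [B.idx - 26]
35. n17.lim = true  [g.wid == false]
36. n14.live = true  [B.lab > -5]
37. n14.hot = true  [B.lim == true]
38. n10.lim = "wk"  ["wk"]
39. n0.fin = false  [S.val > 24]
40. n0.wid = false  [S.val > 24]
41. n0.idx = 24  [S.val]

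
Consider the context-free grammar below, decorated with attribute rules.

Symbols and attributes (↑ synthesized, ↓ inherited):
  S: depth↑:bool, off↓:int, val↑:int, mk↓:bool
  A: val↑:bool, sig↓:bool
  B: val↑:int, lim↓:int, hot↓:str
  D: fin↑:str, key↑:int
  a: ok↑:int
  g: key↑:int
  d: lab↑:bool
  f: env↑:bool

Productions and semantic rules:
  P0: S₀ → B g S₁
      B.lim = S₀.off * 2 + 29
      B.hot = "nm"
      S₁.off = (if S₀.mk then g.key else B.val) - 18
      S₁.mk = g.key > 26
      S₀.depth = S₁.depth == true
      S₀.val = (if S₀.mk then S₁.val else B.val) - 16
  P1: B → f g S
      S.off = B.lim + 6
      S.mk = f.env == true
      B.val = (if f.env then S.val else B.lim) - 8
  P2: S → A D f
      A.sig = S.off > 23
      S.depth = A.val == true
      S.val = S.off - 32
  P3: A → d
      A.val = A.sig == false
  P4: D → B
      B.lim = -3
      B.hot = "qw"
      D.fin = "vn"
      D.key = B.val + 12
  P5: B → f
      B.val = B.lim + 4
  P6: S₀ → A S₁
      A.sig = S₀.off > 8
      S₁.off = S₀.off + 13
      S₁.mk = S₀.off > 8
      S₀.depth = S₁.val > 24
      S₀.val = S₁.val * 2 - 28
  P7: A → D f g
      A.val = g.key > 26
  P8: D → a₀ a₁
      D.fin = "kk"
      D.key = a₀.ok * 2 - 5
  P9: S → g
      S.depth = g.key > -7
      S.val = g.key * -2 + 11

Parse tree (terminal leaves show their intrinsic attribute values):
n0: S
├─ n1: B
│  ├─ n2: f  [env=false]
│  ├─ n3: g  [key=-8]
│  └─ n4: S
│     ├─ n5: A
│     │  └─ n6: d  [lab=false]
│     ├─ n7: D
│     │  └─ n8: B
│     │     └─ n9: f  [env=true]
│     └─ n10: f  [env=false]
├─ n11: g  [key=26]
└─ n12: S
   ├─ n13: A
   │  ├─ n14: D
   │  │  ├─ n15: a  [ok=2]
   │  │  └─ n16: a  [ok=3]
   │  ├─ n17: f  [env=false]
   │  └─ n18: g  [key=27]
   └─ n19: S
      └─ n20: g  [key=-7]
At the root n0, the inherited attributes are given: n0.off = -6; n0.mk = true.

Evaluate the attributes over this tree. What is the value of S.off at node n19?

1. n0.off = -6  [given at root]
2. n0.mk = true  [given at root]
3. n1.lim = 17  [S₀.off * 2 + 29]
4. n1.hot = "nm"  ["nm"]
5. n2.env = false  [terminal]
6. n3.key = -8  [terminal]
7. n4.off = 23  [B.lim + 6]
8. n4.mk = false  [f.env == true]
9. n5.sig = false  [S.off > 23]
10. n6.lab = false  [terminal]
11. n5.val = true  [A.sig == false]
12. n8.lim = -3  [-3]
13. n8.hot = "qw"  ["qw"]
14. n9.env = true  [terminal]
15. n8.val = 1  [B.lim + 4]
16. n7.fin = "vn"  ["vn"]
17. n7.key = 13  [B.val + 12]
18. n10.env = false  [terminal]
19. n4.depth = true  [A.val == true]
20. n4.val = -9  [S.off - 32]
21. n1.val = 9  [(if f.env then S.val else B.lim) - 8]
22. n11.key = 26  [terminal]
23. n12.off = 8  [(if S₀.mk then g.key else B.val) - 18]
24. n12.mk = false  [g.key > 26]
25. n13.sig = false  [S₀.off > 8]
26. n15.ok = 2  [terminal]
27. n16.ok = 3  [terminal]
28. n14.fin = "kk"  ["kk"]
29. n14.key = -1  [a₀.ok * 2 - 5]
30. n17.env = false  [terminal]
31. n18.key = 27  [terminal]
32. n13.val = true  [g.key > 26]
33. n19.off = 21  [S₀.off + 13]
34. n19.mk = false  [S₀.off > 8]
35. n20.key = -7  [terminal]
36. n19.depth = false  [g.key > -7]
37. n19.val = 25  [g.key * -2 + 11]
38. n12.depth = true  [S₁.val > 24]
39. n12.val = 22  [S₁.val * 2 - 28]
40. n0.depth = true  [S₁.depth == true]
41. n0.val = 6  [(if S₀.mk then S₁.val else B.val) - 16]

21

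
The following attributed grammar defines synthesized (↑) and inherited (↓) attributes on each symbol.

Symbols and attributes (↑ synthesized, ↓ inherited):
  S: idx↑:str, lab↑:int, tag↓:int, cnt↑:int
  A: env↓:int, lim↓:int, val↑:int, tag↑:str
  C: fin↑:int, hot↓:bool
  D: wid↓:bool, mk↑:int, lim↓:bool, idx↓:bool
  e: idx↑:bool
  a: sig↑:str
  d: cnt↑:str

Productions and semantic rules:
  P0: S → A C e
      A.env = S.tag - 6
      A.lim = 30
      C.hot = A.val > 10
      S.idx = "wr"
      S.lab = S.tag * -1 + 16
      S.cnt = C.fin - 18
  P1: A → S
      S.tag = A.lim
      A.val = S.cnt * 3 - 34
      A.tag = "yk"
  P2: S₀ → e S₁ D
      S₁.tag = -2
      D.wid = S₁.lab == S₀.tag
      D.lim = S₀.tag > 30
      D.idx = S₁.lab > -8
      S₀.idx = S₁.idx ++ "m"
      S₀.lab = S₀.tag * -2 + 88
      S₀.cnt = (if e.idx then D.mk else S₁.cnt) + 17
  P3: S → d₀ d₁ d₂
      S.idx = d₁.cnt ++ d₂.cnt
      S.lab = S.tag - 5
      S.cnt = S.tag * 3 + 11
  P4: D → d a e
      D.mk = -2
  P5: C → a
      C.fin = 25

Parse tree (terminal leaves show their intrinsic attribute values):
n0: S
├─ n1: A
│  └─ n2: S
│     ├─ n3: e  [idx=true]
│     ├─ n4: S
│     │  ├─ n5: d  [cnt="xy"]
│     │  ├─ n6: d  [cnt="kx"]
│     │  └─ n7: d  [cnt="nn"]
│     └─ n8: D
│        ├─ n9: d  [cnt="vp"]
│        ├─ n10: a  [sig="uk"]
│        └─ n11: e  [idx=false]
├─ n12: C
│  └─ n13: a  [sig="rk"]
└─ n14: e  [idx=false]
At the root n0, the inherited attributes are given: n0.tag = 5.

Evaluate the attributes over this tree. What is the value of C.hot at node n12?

true

1. n0.tag = 5  [given at root]
2. n1.env = -1  [S.tag - 6]
3. n1.lim = 30  [30]
4. n2.tag = 30  [A.lim]
5. n3.idx = true  [terminal]
6. n4.tag = -2  [-2]
7. n5.cnt = "xy"  [terminal]
8. n6.cnt = "kx"  [terminal]
9. n7.cnt = "nn"  [terminal]
10. n4.idx = "kxnn"  [d₁.cnt ++ d₂.cnt]
11. n4.lab = -7  [S.tag - 5]
12. n4.cnt = 5  [S.tag * 3 + 11]
13. n8.wid = false  [S₁.lab == S₀.tag]
14. n8.lim = false  [S₀.tag > 30]
15. n8.idx = true  [S₁.lab > -8]
16. n9.cnt = "vp"  [terminal]
17. n10.sig = "uk"  [terminal]
18. n11.idx = false  [terminal]
19. n8.mk = -2  [-2]
20. n2.idx = "kxnnm"  [S₁.idx ++ "m"]
21. n2.lab = 28  [S₀.tag * -2 + 88]
22. n2.cnt = 15  [(if e.idx then D.mk else S₁.cnt) + 17]
23. n1.val = 11  [S.cnt * 3 - 34]
24. n1.tag = "yk"  ["yk"]
25. n12.hot = true  [A.val > 10]
26. n13.sig = "rk"  [terminal]
27. n12.fin = 25  [25]
28. n14.idx = false  [terminal]
29. n0.idx = "wr"  ["wr"]
30. n0.lab = 11  [S.tag * -1 + 16]
31. n0.cnt = 7  [C.fin - 18]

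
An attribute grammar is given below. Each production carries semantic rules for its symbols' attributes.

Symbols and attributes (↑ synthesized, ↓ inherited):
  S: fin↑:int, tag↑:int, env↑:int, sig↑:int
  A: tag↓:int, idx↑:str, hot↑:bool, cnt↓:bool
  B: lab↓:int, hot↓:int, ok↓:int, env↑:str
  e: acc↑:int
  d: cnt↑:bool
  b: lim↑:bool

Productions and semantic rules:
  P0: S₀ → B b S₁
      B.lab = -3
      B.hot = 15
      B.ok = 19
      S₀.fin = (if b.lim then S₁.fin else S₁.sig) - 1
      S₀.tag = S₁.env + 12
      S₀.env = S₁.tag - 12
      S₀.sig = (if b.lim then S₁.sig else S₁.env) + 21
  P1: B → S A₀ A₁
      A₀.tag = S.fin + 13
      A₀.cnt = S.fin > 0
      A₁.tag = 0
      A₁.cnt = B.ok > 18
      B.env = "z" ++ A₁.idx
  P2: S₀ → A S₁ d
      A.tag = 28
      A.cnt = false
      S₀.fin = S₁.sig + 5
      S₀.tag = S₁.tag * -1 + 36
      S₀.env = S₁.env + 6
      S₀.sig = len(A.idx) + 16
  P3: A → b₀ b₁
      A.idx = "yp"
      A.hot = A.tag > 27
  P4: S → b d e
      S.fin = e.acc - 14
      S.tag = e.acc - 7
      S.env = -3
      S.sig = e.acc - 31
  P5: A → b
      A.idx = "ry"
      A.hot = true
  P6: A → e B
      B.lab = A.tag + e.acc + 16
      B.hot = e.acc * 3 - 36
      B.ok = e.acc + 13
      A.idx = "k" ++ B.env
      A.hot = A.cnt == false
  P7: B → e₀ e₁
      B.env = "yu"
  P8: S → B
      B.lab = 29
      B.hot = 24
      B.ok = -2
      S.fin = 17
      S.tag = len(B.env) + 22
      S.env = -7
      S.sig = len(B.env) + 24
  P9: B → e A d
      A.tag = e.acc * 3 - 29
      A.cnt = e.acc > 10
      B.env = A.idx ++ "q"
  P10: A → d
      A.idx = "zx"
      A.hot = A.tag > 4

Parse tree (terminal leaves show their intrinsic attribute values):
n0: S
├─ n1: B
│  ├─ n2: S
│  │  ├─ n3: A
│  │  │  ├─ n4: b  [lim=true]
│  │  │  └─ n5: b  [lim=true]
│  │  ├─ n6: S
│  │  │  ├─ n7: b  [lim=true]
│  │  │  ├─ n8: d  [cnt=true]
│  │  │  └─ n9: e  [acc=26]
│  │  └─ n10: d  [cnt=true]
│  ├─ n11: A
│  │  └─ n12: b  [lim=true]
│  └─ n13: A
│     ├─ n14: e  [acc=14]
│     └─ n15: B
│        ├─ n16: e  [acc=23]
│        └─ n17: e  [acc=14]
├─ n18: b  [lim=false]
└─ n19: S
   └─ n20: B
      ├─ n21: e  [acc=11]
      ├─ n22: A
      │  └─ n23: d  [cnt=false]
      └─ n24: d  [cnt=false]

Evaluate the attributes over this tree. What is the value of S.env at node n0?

1. n1.lab = -3  [-3]
2. n1.hot = 15  [15]
3. n1.ok = 19  [19]
4. n3.tag = 28  [28]
5. n3.cnt = false  [false]
6. n4.lim = true  [terminal]
7. n5.lim = true  [terminal]
8. n3.idx = "yp"  ["yp"]
9. n3.hot = true  [A.tag > 27]
10. n7.lim = true  [terminal]
11. n8.cnt = true  [terminal]
12. n9.acc = 26  [terminal]
13. n6.fin = 12  [e.acc - 14]
14. n6.tag = 19  [e.acc - 7]
15. n6.env = -3  [-3]
16. n6.sig = -5  [e.acc - 31]
17. n10.cnt = true  [terminal]
18. n2.fin = 0  [S₁.sig + 5]
19. n2.tag = 17  [S₁.tag * -1 + 36]
20. n2.env = 3  [S₁.env + 6]
21. n2.sig = 18  [len(A.idx) + 16]
22. n11.tag = 13  [S.fin + 13]
23. n11.cnt = false  [S.fin > 0]
24. n12.lim = true  [terminal]
25. n11.idx = "ry"  ["ry"]
26. n11.hot = true  [true]
27. n13.tag = 0  [0]
28. n13.cnt = true  [B.ok > 18]
29. n14.acc = 14  [terminal]
30. n15.lab = 30  [A.tag + e.acc + 16]
31. n15.hot = 6  [e.acc * 3 - 36]
32. n15.ok = 27  [e.acc + 13]
33. n16.acc = 23  [terminal]
34. n17.acc = 14  [terminal]
35. n15.env = "yu"  ["yu"]
36. n13.idx = "kyu"  ["k" ++ B.env]
37. n13.hot = false  [A.cnt == false]
38. n1.env = "zkyu"  ["z" ++ A₁.idx]
39. n18.lim = false  [terminal]
40. n20.lab = 29  [29]
41. n20.hot = 24  [24]
42. n20.ok = -2  [-2]
43. n21.acc = 11  [terminal]
44. n22.tag = 4  [e.acc * 3 - 29]
45. n22.cnt = true  [e.acc > 10]
46. n23.cnt = false  [terminal]
47. n22.idx = "zx"  ["zx"]
48. n22.hot = false  [A.tag > 4]
49. n24.cnt = false  [terminal]
50. n20.env = "zxq"  [A.idx ++ "q"]
51. n19.fin = 17  [17]
52. n19.tag = 25  [len(B.env) + 22]
53. n19.env = -7  [-7]
54. n19.sig = 27  [len(B.env) + 24]
55. n0.fin = 26  [(if b.lim then S₁.fin else S₁.sig) - 1]
56. n0.tag = 5  [S₁.env + 12]
57. n0.env = 13  [S₁.tag - 12]
58. n0.sig = 14  [(if b.lim then S₁.sig else S₁.env) + 21]

13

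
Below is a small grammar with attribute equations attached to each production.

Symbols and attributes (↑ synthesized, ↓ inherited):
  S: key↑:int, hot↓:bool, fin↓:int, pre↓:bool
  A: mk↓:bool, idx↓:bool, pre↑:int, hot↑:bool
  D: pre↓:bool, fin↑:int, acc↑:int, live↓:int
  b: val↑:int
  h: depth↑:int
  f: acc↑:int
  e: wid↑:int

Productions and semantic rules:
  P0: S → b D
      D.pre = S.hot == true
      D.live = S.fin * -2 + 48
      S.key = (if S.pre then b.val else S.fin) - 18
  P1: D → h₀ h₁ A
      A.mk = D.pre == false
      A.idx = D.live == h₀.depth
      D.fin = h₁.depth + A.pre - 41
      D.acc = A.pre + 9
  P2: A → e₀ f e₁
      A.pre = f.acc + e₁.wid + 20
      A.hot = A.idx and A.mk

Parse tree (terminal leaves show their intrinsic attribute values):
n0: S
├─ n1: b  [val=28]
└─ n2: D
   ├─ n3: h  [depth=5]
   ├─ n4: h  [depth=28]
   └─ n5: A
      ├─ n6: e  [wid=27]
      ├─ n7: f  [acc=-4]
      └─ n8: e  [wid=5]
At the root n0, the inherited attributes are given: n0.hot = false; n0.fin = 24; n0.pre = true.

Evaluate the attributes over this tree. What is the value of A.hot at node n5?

false

1. n0.hot = false  [given at root]
2. n0.fin = 24  [given at root]
3. n0.pre = true  [given at root]
4. n1.val = 28  [terminal]
5. n2.pre = false  [S.hot == true]
6. n2.live = 0  [S.fin * -2 + 48]
7. n3.depth = 5  [terminal]
8. n4.depth = 28  [terminal]
9. n5.mk = true  [D.pre == false]
10. n5.idx = false  [D.live == h₀.depth]
11. n6.wid = 27  [terminal]
12. n7.acc = -4  [terminal]
13. n8.wid = 5  [terminal]
14. n5.pre = 21  [f.acc + e₁.wid + 20]
15. n5.hot = false  [A.idx and A.mk]
16. n2.fin = 8  [h₁.depth + A.pre - 41]
17. n2.acc = 30  [A.pre + 9]
18. n0.key = 10  [(if S.pre then b.val else S.fin) - 18]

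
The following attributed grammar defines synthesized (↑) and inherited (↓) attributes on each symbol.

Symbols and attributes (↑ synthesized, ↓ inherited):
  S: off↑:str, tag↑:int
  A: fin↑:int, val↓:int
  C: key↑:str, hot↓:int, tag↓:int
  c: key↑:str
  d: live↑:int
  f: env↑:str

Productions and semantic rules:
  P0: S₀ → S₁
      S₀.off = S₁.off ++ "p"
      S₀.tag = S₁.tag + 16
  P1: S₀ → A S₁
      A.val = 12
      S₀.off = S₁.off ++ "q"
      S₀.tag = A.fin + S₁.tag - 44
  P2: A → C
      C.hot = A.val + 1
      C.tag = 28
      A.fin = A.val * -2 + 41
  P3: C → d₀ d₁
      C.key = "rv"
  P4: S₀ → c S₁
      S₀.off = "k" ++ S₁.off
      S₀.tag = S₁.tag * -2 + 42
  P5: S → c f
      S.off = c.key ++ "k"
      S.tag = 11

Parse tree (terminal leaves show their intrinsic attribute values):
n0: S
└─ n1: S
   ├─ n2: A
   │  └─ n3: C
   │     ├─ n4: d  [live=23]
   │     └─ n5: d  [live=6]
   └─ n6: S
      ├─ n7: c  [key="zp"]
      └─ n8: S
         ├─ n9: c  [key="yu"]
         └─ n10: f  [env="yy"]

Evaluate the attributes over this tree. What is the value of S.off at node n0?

1. n2.val = 12  [12]
2. n3.hot = 13  [A.val + 1]
3. n3.tag = 28  [28]
4. n4.live = 23  [terminal]
5. n5.live = 6  [terminal]
6. n3.key = "rv"  ["rv"]
7. n2.fin = 17  [A.val * -2 + 41]
8. n7.key = "zp"  [terminal]
9. n9.key = "yu"  [terminal]
10. n10.env = "yy"  [terminal]
11. n8.off = "yuk"  [c.key ++ "k"]
12. n8.tag = 11  [11]
13. n6.off = "kyuk"  ["k" ++ S₁.off]
14. n6.tag = 20  [S₁.tag * -2 + 42]
15. n1.off = "kyukq"  [S₁.off ++ "q"]
16. n1.tag = -7  [A.fin + S₁.tag - 44]
17. n0.off = "kyukqp"  [S₁.off ++ "p"]
18. n0.tag = 9  [S₁.tag + 16]

"kyukqp"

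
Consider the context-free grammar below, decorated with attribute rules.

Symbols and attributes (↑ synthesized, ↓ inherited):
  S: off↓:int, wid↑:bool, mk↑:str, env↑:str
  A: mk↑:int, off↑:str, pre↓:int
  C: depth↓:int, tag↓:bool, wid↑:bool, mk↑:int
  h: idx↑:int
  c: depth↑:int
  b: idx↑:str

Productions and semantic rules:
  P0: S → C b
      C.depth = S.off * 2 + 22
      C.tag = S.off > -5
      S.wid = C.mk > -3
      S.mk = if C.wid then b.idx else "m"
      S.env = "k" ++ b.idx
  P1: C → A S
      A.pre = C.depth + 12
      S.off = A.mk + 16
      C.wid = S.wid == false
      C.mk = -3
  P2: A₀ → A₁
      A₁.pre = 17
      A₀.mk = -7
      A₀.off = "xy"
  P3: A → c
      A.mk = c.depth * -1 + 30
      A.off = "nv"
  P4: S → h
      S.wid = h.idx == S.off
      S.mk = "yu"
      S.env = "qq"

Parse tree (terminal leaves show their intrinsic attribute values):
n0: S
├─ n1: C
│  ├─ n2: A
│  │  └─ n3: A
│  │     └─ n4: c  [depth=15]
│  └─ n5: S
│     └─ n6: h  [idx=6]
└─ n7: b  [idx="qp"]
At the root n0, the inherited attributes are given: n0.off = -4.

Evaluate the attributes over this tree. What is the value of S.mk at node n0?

"qp"

1. n0.off = -4  [given at root]
2. n1.depth = 14  [S.off * 2 + 22]
3. n1.tag = true  [S.off > -5]
4. n2.pre = 26  [C.depth + 12]
5. n3.pre = 17  [17]
6. n4.depth = 15  [terminal]
7. n3.mk = 15  [c.depth * -1 + 30]
8. n3.off = "nv"  ["nv"]
9. n2.mk = -7  [-7]
10. n2.off = "xy"  ["xy"]
11. n5.off = 9  [A.mk + 16]
12. n6.idx = 6  [terminal]
13. n5.wid = false  [h.idx == S.off]
14. n5.mk = "yu"  ["yu"]
15. n5.env = "qq"  ["qq"]
16. n1.wid = true  [S.wid == false]
17. n1.mk = -3  [-3]
18. n7.idx = "qp"  [terminal]
19. n0.wid = false  [C.mk > -3]
20. n0.mk = "qp"  [if C.wid then b.idx else "m"]
21. n0.env = "kqp"  ["k" ++ b.idx]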